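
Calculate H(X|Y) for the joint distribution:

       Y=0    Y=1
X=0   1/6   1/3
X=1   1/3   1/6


H(X|Y) = Σ_y p(y) H(X|Y=y)
  p(Y=0) = 1/2, H(X|Y=0) = 0.9183
  p(Y=1) = 1/2, H(X|Y=1) = 0.9183
H(X|Y) = 0.5000×0.9183 + 0.5000×0.9183 = 0.9183 bits


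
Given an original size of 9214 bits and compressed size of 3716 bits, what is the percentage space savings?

Space savings = (1 - Compressed/Original) × 100%
= (1 - 3716/9214) × 100%
= 59.67%


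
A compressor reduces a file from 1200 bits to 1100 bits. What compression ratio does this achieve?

Compression ratio = Original / Compressed
= 1200 / 1100 = 1.09:1


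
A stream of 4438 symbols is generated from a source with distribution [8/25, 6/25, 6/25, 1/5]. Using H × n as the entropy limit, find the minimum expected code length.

Entropy H = 1.9787 bits/symbol
Minimum bits = H × n = 1.9787 × 4438
= 8781.42 bits


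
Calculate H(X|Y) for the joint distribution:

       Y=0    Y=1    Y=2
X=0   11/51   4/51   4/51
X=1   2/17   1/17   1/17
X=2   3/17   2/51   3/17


H(X|Y) = Σ_y p(y) H(X|Y=y)
  p(Y=0) = 26/51, H(X|Y=0) = 1.5430
  p(Y=1) = 3/17, H(X|Y=1) = 1.5305
  p(Y=2) = 16/51, H(X|Y=2) = 1.4197
H(X|Y) = 0.5098×1.5430 + 0.1765×1.5305 + 0.3137×1.4197 = 1.5021 bits


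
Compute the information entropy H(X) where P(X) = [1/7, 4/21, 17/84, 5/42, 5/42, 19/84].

H(X) = -Σ p(x) log₂ p(x)
  -1/7 × log₂(1/7) = 0.4011
  -4/21 × log₂(4/21) = 0.4557
  -17/84 × log₂(17/84) = 0.4665
  -5/42 × log₂(5/42) = 0.3655
  -5/42 × log₂(5/42) = 0.3655
  -19/84 × log₂(19/84) = 0.4850
H(X) = 2.5393 bits


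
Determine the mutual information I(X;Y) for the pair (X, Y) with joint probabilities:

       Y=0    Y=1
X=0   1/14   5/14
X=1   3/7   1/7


H(X) = 0.9852, H(Y) = 1.0000, H(X,Y) = 1.7274
I(X;Y) = H(X) + H(Y) - H(X,Y) = 0.2578 bits


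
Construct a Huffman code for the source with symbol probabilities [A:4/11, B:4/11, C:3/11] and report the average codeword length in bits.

Huffman tree construction:
Combine smallest probabilities repeatedly
Resulting codes:
  A: 11 (length 2)
  B: 0 (length 1)
  C: 10 (length 2)
Average length = Σ p(s) × length(s) = 1.6364 bits


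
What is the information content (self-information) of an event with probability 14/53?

Information content I(x) = -log₂(p(x))
I = -log₂(14/53) = -log₂(0.2642)
I = 1.9206 bits


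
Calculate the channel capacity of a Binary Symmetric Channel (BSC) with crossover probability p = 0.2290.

For BSC with error probability p:
C = 1 - H(p) where H(p) is binary entropy
H(0.2290) = -0.2290 × log₂(0.2290) - 0.7710 × log₂(0.7710)
H(p) = 0.7763
C = 1 - 0.7763 = 0.2237 bits/use


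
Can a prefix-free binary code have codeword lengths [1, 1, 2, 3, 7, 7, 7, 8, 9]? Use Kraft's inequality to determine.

Kraft inequality: Σ 2^(-l_i) ≤ 1 for prefix-free code
Calculating: 2^(-1) + 2^(-1) + 2^(-2) + 2^(-3) + 2^(-7) + 2^(-7) + 2^(-7) + 2^(-8) + 2^(-9)
= 0.5 + 0.5 + 0.25 + 0.125 + 0.0078125 + 0.0078125 + 0.0078125 + 0.00390625 + 0.001953125
= 1.4043
Since 1.4043 > 1, prefix-free code does not exist


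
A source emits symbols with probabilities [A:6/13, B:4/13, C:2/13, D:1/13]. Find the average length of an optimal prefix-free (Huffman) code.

Huffman tree construction:
Combine smallest probabilities repeatedly
Resulting codes:
  A: 0 (length 1)
  B: 11 (length 2)
  C: 101 (length 3)
  D: 100 (length 3)
Average length = Σ p(s) × length(s) = 1.7692 bits


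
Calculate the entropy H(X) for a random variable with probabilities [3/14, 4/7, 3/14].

H(X) = -Σ p(x) log₂ p(x)
  -3/14 × log₂(3/14) = 0.4762
  -4/7 × log₂(4/7) = 0.4613
  -3/14 × log₂(3/14) = 0.4762
H(X) = 1.4138 bits


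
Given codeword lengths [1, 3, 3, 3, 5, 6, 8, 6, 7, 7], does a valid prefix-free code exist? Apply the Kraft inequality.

Kraft inequality: Σ 2^(-l_i) ≤ 1 for prefix-free code
Calculating: 2^(-1) + 2^(-3) + 2^(-3) + 2^(-3) + 2^(-5) + 2^(-6) + 2^(-8) + 2^(-6) + 2^(-7) + 2^(-7)
= 0.5 + 0.125 + 0.125 + 0.125 + 0.03125 + 0.015625 + 0.00390625 + 0.015625 + 0.0078125 + 0.0078125
= 0.9570
Since 0.9570 ≤ 1, prefix-free code exists


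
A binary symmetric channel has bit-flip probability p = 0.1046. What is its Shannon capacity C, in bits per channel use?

For BSC with error probability p:
C = 1 - H(p) where H(p) is binary entropy
H(0.1046) = -0.1046 × log₂(0.1046) - 0.8954 × log₂(0.8954)
H(p) = 0.4834
C = 1 - 0.4834 = 0.5166 bits/use


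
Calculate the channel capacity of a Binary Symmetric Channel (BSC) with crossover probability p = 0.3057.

For BSC with error probability p:
C = 1 - H(p) where H(p) is binary entropy
H(0.3057) = -0.3057 × log₂(0.3057) - 0.6943 × log₂(0.6943)
H(p) = 0.8881
C = 1 - 0.8881 = 0.1119 bits/use


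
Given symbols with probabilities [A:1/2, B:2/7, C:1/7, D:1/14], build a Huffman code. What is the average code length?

Huffman tree construction:
Combine smallest probabilities repeatedly
Resulting codes:
  A: 0 (length 1)
  B: 11 (length 2)
  C: 101 (length 3)
  D: 100 (length 3)
Average length = Σ p(s) × length(s) = 1.7143 bits


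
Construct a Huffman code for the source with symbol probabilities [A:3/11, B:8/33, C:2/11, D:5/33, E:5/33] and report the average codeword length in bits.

Huffman tree construction:
Combine smallest probabilities repeatedly
Resulting codes:
  A: 10 (length 2)
  B: 01 (length 2)
  C: 00 (length 2)
  D: 110 (length 3)
  E: 111 (length 3)
Average length = Σ p(s) × length(s) = 2.3030 bits


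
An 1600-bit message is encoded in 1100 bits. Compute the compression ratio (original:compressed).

Compression ratio = Original / Compressed
= 1600 / 1100 = 1.45:1


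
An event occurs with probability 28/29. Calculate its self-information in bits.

Information content I(x) = -log₂(p(x))
I = -log₂(28/29) = -log₂(0.9655)
I = 0.0506 bits


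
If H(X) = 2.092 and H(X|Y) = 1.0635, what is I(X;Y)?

I(X;Y) = H(X) - H(X|Y)
I(X;Y) = 2.092 - 1.0635 = 1.0285 bits


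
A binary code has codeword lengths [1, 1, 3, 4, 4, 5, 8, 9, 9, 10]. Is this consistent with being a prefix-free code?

Kraft inequality: Σ 2^(-l_i) ≤ 1 for prefix-free code
Calculating: 2^(-1) + 2^(-1) + 2^(-3) + 2^(-4) + 2^(-4) + 2^(-5) + 2^(-8) + 2^(-9) + 2^(-9) + 2^(-10)
= 0.5 + 0.5 + 0.125 + 0.0625 + 0.0625 + 0.03125 + 0.00390625 + 0.001953125 + 0.001953125 + 0.0009765625
= 1.2900
Since 1.2900 > 1, prefix-free code does not exist


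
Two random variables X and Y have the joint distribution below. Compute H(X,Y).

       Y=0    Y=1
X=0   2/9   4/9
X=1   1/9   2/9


H(X,Y) = -Σ p(x,y) log₂ p(x,y)
  p(0,0)=2/9: -0.2222 × log₂(0.2222) = 0.4822
  p(0,1)=4/9: -0.4444 × log₂(0.4444) = 0.5200
  p(1,0)=1/9: -0.1111 × log₂(0.1111) = 0.3522
  p(1,1)=2/9: -0.2222 × log₂(0.2222) = 0.4822
H(X,Y) = 1.8366 bits


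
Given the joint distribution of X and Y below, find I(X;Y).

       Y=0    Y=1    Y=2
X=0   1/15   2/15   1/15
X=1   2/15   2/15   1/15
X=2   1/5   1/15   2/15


H(X) = 1.5656, H(Y) = 1.5656, H(X,Y) = 3.0566
I(X;Y) = H(X) + H(Y) - H(X,Y) = 0.0746 bits


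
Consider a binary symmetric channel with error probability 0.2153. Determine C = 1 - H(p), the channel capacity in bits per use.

For BSC with error probability p:
C = 1 - H(p) where H(p) is binary entropy
H(0.2153) = -0.2153 × log₂(0.2153) - 0.7847 × log₂(0.7847)
H(p) = 0.7515
C = 1 - 0.7515 = 0.2485 bits/use


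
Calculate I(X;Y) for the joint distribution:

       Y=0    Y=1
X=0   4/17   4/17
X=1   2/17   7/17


H(X) = 0.9975, H(Y) = 0.9367, H(X,Y) = 1.8727
I(X;Y) = H(X) + H(Y) - H(X,Y) = 0.0615 bits


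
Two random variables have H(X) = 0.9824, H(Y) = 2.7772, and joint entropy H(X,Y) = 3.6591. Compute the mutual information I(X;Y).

I(X;Y) = H(X) + H(Y) - H(X,Y)
I(X;Y) = 0.9824 + 2.7772 - 3.6591 = 0.1005 bits


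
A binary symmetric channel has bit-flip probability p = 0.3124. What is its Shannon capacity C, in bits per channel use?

For BSC with error probability p:
C = 1 - H(p) where H(p) is binary entropy
H(0.3124) = -0.3124 × log₂(0.3124) - 0.6876 × log₂(0.6876)
H(p) = 0.8959
C = 1 - 0.8959 = 0.1041 bits/use


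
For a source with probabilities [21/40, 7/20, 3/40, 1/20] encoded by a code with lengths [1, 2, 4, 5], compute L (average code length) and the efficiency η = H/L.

Average length L = Σ p_i × l_i = 1.7750 bits
Entropy H = 1.5145 bits
Efficiency η = H/L × 100% = 85.32%


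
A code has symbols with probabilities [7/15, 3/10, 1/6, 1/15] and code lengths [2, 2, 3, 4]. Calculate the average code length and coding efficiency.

Average length L = Σ p_i × l_i = 2.3000 bits
Entropy H = 1.7255 bits
Efficiency η = H/L × 100% = 75.02%


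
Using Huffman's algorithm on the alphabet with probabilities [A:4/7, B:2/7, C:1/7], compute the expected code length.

Huffman tree construction:
Combine smallest probabilities repeatedly
Resulting codes:
  A: 1 (length 1)
  B: 01 (length 2)
  C: 00 (length 2)
Average length = Σ p(s) × length(s) = 1.4286 bits


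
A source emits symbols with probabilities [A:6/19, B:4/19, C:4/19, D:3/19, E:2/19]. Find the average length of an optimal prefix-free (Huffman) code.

Huffman tree construction:
Combine smallest probabilities repeatedly
Resulting codes:
  A: 11 (length 2)
  B: 00 (length 2)
  C: 01 (length 2)
  D: 101 (length 3)
  E: 100 (length 3)
Average length = Σ p(s) × length(s) = 2.2632 bits


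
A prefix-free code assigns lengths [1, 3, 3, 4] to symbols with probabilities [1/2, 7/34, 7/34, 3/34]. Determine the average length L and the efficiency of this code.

Average length L = Σ p_i × l_i = 2.0882 bits
Entropy H = 1.7479 bits
Efficiency η = H/L × 100% = 83.70%


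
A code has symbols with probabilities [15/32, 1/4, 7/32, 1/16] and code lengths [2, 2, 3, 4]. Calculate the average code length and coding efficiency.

Average length L = Σ p_i × l_i = 2.3438 bits
Entropy H = 1.7420 bits
Efficiency η = H/L × 100% = 74.33%


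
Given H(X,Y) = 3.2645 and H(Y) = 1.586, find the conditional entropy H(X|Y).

Chain rule: H(X,Y) = H(X|Y) + H(Y)
H(X|Y) = H(X,Y) - H(Y) = 3.2645 - 1.586 = 1.6785 bits


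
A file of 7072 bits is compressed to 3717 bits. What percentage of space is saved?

Space savings = (1 - Compressed/Original) × 100%
= (1 - 3717/7072) × 100%
= 47.44%


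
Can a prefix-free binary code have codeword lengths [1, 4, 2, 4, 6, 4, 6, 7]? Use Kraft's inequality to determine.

Kraft inequality: Σ 2^(-l_i) ≤ 1 for prefix-free code
Calculating: 2^(-1) + 2^(-4) + 2^(-2) + 2^(-4) + 2^(-6) + 2^(-4) + 2^(-6) + 2^(-7)
= 0.5 + 0.0625 + 0.25 + 0.0625 + 0.015625 + 0.0625 + 0.015625 + 0.0078125
= 0.9766
Since 0.9766 ≤ 1, prefix-free code exists


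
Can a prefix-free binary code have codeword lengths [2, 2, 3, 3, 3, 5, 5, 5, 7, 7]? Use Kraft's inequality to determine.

Kraft inequality: Σ 2^(-l_i) ≤ 1 for prefix-free code
Calculating: 2^(-2) + 2^(-2) + 2^(-3) + 2^(-3) + 2^(-3) + 2^(-5) + 2^(-5) + 2^(-5) + 2^(-7) + 2^(-7)
= 0.25 + 0.25 + 0.125 + 0.125 + 0.125 + 0.03125 + 0.03125 + 0.03125 + 0.0078125 + 0.0078125
= 0.9844
Since 0.9844 ≤ 1, prefix-free code exists


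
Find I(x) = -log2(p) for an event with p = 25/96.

Information content I(x) = -log₂(p(x))
I = -log₂(25/96) = -log₂(0.2604)
I = 1.9411 bits


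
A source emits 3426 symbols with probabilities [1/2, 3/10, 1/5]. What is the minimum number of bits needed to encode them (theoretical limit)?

Entropy H = 1.4855 bits/symbol
Minimum bits = H × n = 1.4855 × 3426
= 5089.24 bits


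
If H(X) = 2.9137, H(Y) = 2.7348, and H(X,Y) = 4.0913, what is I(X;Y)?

I(X;Y) = H(X) + H(Y) - H(X,Y)
I(X;Y) = 2.9137 + 2.7348 - 4.0913 = 1.5572 bits


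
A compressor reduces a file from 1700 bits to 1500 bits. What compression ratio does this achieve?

Compression ratio = Original / Compressed
= 1700 / 1500 = 1.13:1


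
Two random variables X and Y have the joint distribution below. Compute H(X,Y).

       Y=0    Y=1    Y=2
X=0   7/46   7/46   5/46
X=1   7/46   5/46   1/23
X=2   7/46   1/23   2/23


H(X,Y) = -Σ p(x,y) log₂ p(x,y)
  p(0,0)=7/46: -0.1522 × log₂(0.1522) = 0.4133
  p(0,1)=7/46: -0.1522 × log₂(0.1522) = 0.4133
  p(0,2)=5/46: -0.1087 × log₂(0.1087) = 0.3480
  p(1,0)=7/46: -0.1522 × log₂(0.1522) = 0.4133
  p(1,1)=5/46: -0.1087 × log₂(0.1087) = 0.3480
  p(1,2)=1/23: -0.0435 × log₂(0.0435) = 0.1967
  p(2,0)=7/46: -0.1522 × log₂(0.1522) = 0.4133
  p(2,1)=1/23: -0.0435 × log₂(0.0435) = 0.1967
  p(2,2)=2/23: -0.0870 × log₂(0.0870) = 0.3064
H(X,Y) = 3.0491 bits


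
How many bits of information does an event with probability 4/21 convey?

Information content I(x) = -log₂(p(x))
I = -log₂(4/21) = -log₂(0.1905)
I = 2.3923 bits


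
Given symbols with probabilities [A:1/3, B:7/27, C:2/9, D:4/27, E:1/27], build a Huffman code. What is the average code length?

Huffman tree construction:
Combine smallest probabilities repeatedly
Resulting codes:
  A: 11 (length 2)
  B: 10 (length 2)
  C: 01 (length 2)
  D: 001 (length 3)
  E: 000 (length 3)
Average length = Σ p(s) × length(s) = 2.1852 bits


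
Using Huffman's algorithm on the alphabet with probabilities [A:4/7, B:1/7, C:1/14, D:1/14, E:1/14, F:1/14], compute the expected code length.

Huffman tree construction:
Combine smallest probabilities repeatedly
Resulting codes:
  A: 1 (length 1)
  B: 010 (length 3)
  C: 0110 (length 4)
  D: 0111 (length 4)
  E: 000 (length 3)
  F: 001 (length 3)
Average length = Σ p(s) × length(s) = 2.0000 bits


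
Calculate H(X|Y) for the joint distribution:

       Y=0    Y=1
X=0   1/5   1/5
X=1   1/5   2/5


H(X|Y) = Σ_y p(y) H(X|Y=y)
  p(Y=0) = 2/5, H(X|Y=0) = 1.0000
  p(Y=1) = 3/5, H(X|Y=1) = 0.9183
H(X|Y) = 0.4000×1.0000 + 0.6000×0.9183 = 0.9510 bits


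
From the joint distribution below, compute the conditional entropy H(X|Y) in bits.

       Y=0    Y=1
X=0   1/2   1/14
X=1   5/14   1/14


H(X|Y) = Σ_y p(y) H(X|Y=y)
  p(Y=0) = 6/7, H(X|Y=0) = 0.9799
  p(Y=1) = 1/7, H(X|Y=1) = 1.0000
H(X|Y) = 0.8571×0.9799 + 0.1429×1.0000 = 0.9827 bits


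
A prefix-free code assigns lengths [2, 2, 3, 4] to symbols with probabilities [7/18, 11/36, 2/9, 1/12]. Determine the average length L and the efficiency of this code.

Average length L = Σ p_i × l_i = 2.3889 bits
Entropy H = 1.8335 bits
Efficiency η = H/L × 100% = 76.75%


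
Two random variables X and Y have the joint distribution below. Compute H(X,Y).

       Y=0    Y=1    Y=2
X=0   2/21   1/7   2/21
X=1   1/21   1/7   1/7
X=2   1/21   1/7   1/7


H(X,Y) = -Σ p(x,y) log₂ p(x,y)
  p(0,0)=2/21: -0.0952 × log₂(0.0952) = 0.3231
  p(0,1)=1/7: -0.1429 × log₂(0.1429) = 0.4011
  p(0,2)=2/21: -0.0952 × log₂(0.0952) = 0.3231
  p(1,0)=1/21: -0.0476 × log₂(0.0476) = 0.2092
  p(1,1)=1/7: -0.1429 × log₂(0.1429) = 0.4011
  p(1,2)=1/7: -0.1429 × log₂(0.1429) = 0.4011
  p(2,0)=1/21: -0.0476 × log₂(0.0476) = 0.2092
  p(2,1)=1/7: -0.1429 × log₂(0.1429) = 0.4011
  p(2,2)=1/7: -0.1429 × log₂(0.1429) = 0.4011
H(X,Y) = 3.0697 bits


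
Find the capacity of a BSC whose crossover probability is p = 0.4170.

For BSC with error probability p:
C = 1 - H(p) where H(p) is binary entropy
H(0.4170) = -0.4170 × log₂(0.4170) - 0.5830 × log₂(0.5830)
H(p) = 0.9800
C = 1 - 0.9800 = 0.0200 bits/use


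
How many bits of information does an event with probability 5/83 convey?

Information content I(x) = -log₂(p(x))
I = -log₂(5/83) = -log₂(0.0602)
I = 4.0531 bits


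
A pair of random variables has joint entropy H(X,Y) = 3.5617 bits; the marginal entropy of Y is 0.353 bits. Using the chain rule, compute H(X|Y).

Chain rule: H(X,Y) = H(X|Y) + H(Y)
H(X|Y) = H(X,Y) - H(Y) = 3.5617 - 0.353 = 3.2087 bits


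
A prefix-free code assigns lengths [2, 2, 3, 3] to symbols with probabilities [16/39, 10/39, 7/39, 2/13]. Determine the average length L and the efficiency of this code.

Average length L = Σ p_i × l_i = 2.3333 bits
Entropy H = 1.8910 bits
Efficiency η = H/L × 100% = 81.04%


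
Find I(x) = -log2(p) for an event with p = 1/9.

Information content I(x) = -log₂(p(x))
I = -log₂(1/9) = -log₂(0.1111)
I = 3.1699 bits


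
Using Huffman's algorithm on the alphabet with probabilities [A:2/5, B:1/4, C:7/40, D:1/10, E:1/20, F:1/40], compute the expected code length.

Huffman tree construction:
Combine smallest probabilities repeatedly
Resulting codes:
  A: 0 (length 1)
  B: 10 (length 2)
  C: 110 (length 3)
  D: 1111 (length 4)
  E: 11101 (length 5)
  F: 11100 (length 5)
Average length = Σ p(s) × length(s) = 2.2000 bits


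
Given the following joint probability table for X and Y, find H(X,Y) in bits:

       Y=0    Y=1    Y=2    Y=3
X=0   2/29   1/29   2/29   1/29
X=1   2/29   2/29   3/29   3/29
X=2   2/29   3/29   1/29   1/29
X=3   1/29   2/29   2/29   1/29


H(X,Y) = -Σ p(x,y) log₂ p(x,y)
  p(0,0)=2/29: -0.0690 × log₂(0.0690) = 0.2661
  p(0,1)=1/29: -0.0345 × log₂(0.0345) = 0.1675
  p(0,2)=2/29: -0.0690 × log₂(0.0690) = 0.2661
  p(0,3)=1/29: -0.0345 × log₂(0.0345) = 0.1675
  p(1,0)=2/29: -0.0690 × log₂(0.0690) = 0.2661
  p(1,1)=2/29: -0.0690 × log₂(0.0690) = 0.2661
  p(1,2)=3/29: -0.1034 × log₂(0.1034) = 0.3386
  p(1,3)=3/29: -0.1034 × log₂(0.1034) = 0.3386
  p(2,0)=2/29: -0.0690 × log₂(0.0690) = 0.2661
  p(2,1)=3/29: -0.1034 × log₂(0.1034) = 0.3386
  p(2,2)=1/29: -0.0345 × log₂(0.0345) = 0.1675
  p(2,3)=1/29: -0.0345 × log₂(0.0345) = 0.1675
  p(3,0)=1/29: -0.0345 × log₂(0.0345) = 0.1675
  p(3,1)=2/29: -0.0690 × log₂(0.0690) = 0.2661
  p(3,2)=2/29: -0.0690 × log₂(0.0690) = 0.2661
  p(3,3)=1/29: -0.0345 × log₂(0.0345) = 0.1675
H(X,Y) = 3.8833 bits


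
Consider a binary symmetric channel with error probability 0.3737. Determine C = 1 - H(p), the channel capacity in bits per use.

For BSC with error probability p:
C = 1 - H(p) where H(p) is binary entropy
H(0.3737) = -0.3737 × log₂(0.3737) - 0.6263 × log₂(0.6263)
H(p) = 0.9535
C = 1 - 0.9535 = 0.0465 bits/use


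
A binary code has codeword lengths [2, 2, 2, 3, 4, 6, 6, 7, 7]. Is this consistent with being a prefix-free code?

Kraft inequality: Σ 2^(-l_i) ≤ 1 for prefix-free code
Calculating: 2^(-2) + 2^(-2) + 2^(-2) + 2^(-3) + 2^(-4) + 2^(-6) + 2^(-6) + 2^(-7) + 2^(-7)
= 0.25 + 0.25 + 0.25 + 0.125 + 0.0625 + 0.015625 + 0.015625 + 0.0078125 + 0.0078125
= 0.9844
Since 0.9844 ≤ 1, prefix-free code exists


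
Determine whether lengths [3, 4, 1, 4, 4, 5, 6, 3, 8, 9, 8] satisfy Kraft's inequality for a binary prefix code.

Kraft inequality: Σ 2^(-l_i) ≤ 1 for prefix-free code
Calculating: 2^(-3) + 2^(-4) + 2^(-1) + 2^(-4) + 2^(-4) + 2^(-5) + 2^(-6) + 2^(-3) + 2^(-8) + 2^(-9) + 2^(-8)
= 0.125 + 0.0625 + 0.5 + 0.0625 + 0.0625 + 0.03125 + 0.015625 + 0.125 + 0.00390625 + 0.001953125 + 0.00390625
= 0.9941
Since 0.9941 ≤ 1, prefix-free code exists


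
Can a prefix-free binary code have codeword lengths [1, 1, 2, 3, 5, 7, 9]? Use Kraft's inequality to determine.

Kraft inequality: Σ 2^(-l_i) ≤ 1 for prefix-free code
Calculating: 2^(-1) + 2^(-1) + 2^(-2) + 2^(-3) + 2^(-5) + 2^(-7) + 2^(-9)
= 0.5 + 0.5 + 0.25 + 0.125 + 0.03125 + 0.0078125 + 0.001953125
= 1.4160
Since 1.4160 > 1, prefix-free code does not exist


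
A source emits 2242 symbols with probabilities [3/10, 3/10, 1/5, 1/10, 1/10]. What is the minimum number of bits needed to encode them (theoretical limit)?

Entropy H = 2.1710 bits/symbol
Minimum bits = H × n = 2.1710 × 2242
= 4867.27 bits


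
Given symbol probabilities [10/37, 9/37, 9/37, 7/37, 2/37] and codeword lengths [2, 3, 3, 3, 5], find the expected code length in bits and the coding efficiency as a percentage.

Average length L = Σ p_i × l_i = 2.8378 bits
Entropy H = 2.1843 bits
Efficiency η = H/L × 100% = 76.97%


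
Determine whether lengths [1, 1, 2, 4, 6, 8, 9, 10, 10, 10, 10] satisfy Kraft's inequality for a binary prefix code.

Kraft inequality: Σ 2^(-l_i) ≤ 1 for prefix-free code
Calculating: 2^(-1) + 2^(-1) + 2^(-2) + 2^(-4) + 2^(-6) + 2^(-8) + 2^(-9) + 2^(-10) + 2^(-10) + 2^(-10) + 2^(-10)
= 0.5 + 0.5 + 0.25 + 0.0625 + 0.015625 + 0.00390625 + 0.001953125 + 0.0009765625 + 0.0009765625 + 0.0009765625 + 0.0009765625
= 1.3379
Since 1.3379 > 1, prefix-free code does not exist


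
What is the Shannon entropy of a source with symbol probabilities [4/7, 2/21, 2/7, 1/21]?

H(X) = -Σ p(x) log₂ p(x)
  -4/7 × log₂(4/7) = 0.4613
  -2/21 × log₂(2/21) = 0.3231
  -2/7 × log₂(2/7) = 0.5164
  -1/21 × log₂(1/21) = 0.2092
H(X) = 1.5100 bits


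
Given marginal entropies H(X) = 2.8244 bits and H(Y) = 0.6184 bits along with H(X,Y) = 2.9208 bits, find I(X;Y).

I(X;Y) = H(X) + H(Y) - H(X,Y)
I(X;Y) = 2.8244 + 0.6184 - 2.9208 = 0.522 bits


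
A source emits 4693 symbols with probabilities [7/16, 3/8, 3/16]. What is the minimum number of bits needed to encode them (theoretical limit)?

Entropy H = 1.5052 bits/symbol
Minimum bits = H × n = 1.5052 × 4693
= 7064.10 bits


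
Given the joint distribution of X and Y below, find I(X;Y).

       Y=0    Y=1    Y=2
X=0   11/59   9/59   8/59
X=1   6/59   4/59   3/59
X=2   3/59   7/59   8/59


H(X) = 1.5137, H(Y) = 1.5845, H(X,Y) = 3.0478
I(X;Y) = H(X) + H(Y) - H(X,Y) = 0.0504 bits


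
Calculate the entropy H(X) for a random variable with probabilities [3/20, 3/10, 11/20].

H(X) = -Σ p(x) log₂ p(x)
  -3/20 × log₂(3/20) = 0.4105
  -3/10 × log₂(3/10) = 0.5211
  -11/20 × log₂(11/20) = 0.4744
H(X) = 1.4060 bits


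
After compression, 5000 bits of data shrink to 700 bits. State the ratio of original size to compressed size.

Compression ratio = Original / Compressed
= 5000 / 700 = 7.14:1


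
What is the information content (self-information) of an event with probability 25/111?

Information content I(x) = -log₂(p(x))
I = -log₂(25/111) = -log₂(0.2252)
I = 2.1506 bits


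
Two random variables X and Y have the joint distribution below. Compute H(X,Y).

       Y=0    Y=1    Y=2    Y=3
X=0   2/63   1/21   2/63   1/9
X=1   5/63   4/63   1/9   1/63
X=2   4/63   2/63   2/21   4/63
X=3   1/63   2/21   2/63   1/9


H(X,Y) = -Σ p(x,y) log₂ p(x,y)
  p(0,0)=2/63: -0.0317 × log₂(0.0317) = 0.1580
  p(0,1)=1/21: -0.0476 × log₂(0.0476) = 0.2092
  p(0,2)=2/63: -0.0317 × log₂(0.0317) = 0.1580
  p(0,3)=1/9: -0.1111 × log₂(0.1111) = 0.3522
  p(1,0)=5/63: -0.0794 × log₂(0.0794) = 0.2901
  p(1,1)=4/63: -0.0635 × log₂(0.0635) = 0.2525
  p(1,2)=1/9: -0.1111 × log₂(0.1111) = 0.3522
  p(1,3)=1/63: -0.0159 × log₂(0.0159) = 0.0949
  p(2,0)=4/63: -0.0635 × log₂(0.0635) = 0.2525
  p(2,1)=2/63: -0.0317 × log₂(0.0317) = 0.1580
  p(2,2)=2/21: -0.0952 × log₂(0.0952) = 0.3231
  p(2,3)=4/63: -0.0635 × log₂(0.0635) = 0.2525
  p(3,0)=1/63: -0.0159 × log₂(0.0159) = 0.0949
  p(3,1)=2/21: -0.0952 × log₂(0.0952) = 0.3231
  p(3,2)=2/63: -0.0317 × log₂(0.0317) = 0.1580
  p(3,3)=1/9: -0.1111 × log₂(0.1111) = 0.3522
H(X,Y) = 3.7814 bits


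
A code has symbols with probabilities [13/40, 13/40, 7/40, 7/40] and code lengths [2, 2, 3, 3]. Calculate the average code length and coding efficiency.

Average length L = Σ p_i × l_i = 2.3500 bits
Entropy H = 1.9341 bits
Efficiency η = H/L × 100% = 82.30%


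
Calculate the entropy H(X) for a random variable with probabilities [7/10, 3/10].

H(X) = -Σ p(x) log₂ p(x)
  -7/10 × log₂(7/10) = 0.3602
  -3/10 × log₂(3/10) = 0.5211
H(X) = 0.8813 bits


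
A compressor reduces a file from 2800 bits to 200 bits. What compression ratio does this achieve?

Compression ratio = Original / Compressed
= 2800 / 200 = 14.00:1


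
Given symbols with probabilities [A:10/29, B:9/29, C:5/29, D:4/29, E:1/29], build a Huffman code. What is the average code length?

Huffman tree construction:
Combine smallest probabilities repeatedly
Resulting codes:
  A: 11 (length 2)
  B: 10 (length 2)
  C: 00 (length 2)
  D: 011 (length 3)
  E: 010 (length 3)
Average length = Σ p(s) × length(s) = 2.1724 bits


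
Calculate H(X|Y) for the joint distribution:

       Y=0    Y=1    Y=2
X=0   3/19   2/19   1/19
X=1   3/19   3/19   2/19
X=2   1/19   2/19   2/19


H(X|Y) = Σ_y p(y) H(X|Y=y)
  p(Y=0) = 7/19, H(X|Y=0) = 1.4488
  p(Y=1) = 7/19, H(X|Y=1) = 1.5567
  p(Y=2) = 5/19, H(X|Y=2) = 1.5219
H(X|Y) = 0.3684×1.4488 + 0.3684×1.5567 + 0.2632×1.5219 = 1.5078 bits


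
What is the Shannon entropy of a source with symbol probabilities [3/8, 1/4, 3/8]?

H(X) = -Σ p(x) log₂ p(x)
  -3/8 × log₂(3/8) = 0.5306
  -1/4 × log₂(1/4) = 0.5000
  -3/8 × log₂(3/8) = 0.5306
H(X) = 1.5613 bits


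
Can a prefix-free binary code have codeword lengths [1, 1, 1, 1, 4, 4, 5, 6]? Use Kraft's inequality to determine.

Kraft inequality: Σ 2^(-l_i) ≤ 1 for prefix-free code
Calculating: 2^(-1) + 2^(-1) + 2^(-1) + 2^(-1) + 2^(-4) + 2^(-4) + 2^(-5) + 2^(-6)
= 0.5 + 0.5 + 0.5 + 0.5 + 0.0625 + 0.0625 + 0.03125 + 0.015625
= 2.1719
Since 2.1719 > 1, prefix-free code does not exist


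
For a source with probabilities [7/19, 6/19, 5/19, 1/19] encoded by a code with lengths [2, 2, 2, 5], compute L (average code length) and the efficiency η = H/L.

Average length L = Σ p_i × l_i = 2.1579 bits
Entropy H = 1.7863 bits
Efficiency η = H/L × 100% = 82.78%


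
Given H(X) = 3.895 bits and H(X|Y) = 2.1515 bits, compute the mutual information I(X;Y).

I(X;Y) = H(X) - H(X|Y)
I(X;Y) = 3.895 - 2.1515 = 1.7435 bits


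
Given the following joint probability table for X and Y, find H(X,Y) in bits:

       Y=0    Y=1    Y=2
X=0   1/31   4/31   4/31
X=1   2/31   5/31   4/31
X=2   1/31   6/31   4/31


H(X,Y) = -Σ p(x,y) log₂ p(x,y)
  p(0,0)=1/31: -0.0323 × log₂(0.0323) = 0.1598
  p(0,1)=4/31: -0.1290 × log₂(0.1290) = 0.3812
  p(0,2)=4/31: -0.1290 × log₂(0.1290) = 0.3812
  p(1,0)=2/31: -0.0645 × log₂(0.0645) = 0.2551
  p(1,1)=5/31: -0.1613 × log₂(0.1613) = 0.4246
  p(1,2)=4/31: -0.1290 × log₂(0.1290) = 0.3812
  p(2,0)=1/31: -0.0323 × log₂(0.0323) = 0.1598
  p(2,1)=6/31: -0.1935 × log₂(0.1935) = 0.4586
  p(2,2)=4/31: -0.1290 × log₂(0.1290) = 0.3812
H(X,Y) = 2.9826 bits


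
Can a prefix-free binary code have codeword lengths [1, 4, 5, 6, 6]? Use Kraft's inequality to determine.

Kraft inequality: Σ 2^(-l_i) ≤ 1 for prefix-free code
Calculating: 2^(-1) + 2^(-4) + 2^(-5) + 2^(-6) + 2^(-6)
= 0.5 + 0.0625 + 0.03125 + 0.015625 + 0.015625
= 0.6250
Since 0.6250 ≤ 1, prefix-free code exists


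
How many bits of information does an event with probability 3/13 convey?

Information content I(x) = -log₂(p(x))
I = -log₂(3/13) = -log₂(0.2308)
I = 2.1155 bits


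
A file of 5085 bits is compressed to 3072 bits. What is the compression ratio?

Compression ratio = Original / Compressed
= 5085 / 3072 = 1.66:1


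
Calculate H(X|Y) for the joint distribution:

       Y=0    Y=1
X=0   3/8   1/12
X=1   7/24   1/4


H(X|Y) = Σ_y p(y) H(X|Y=y)
  p(Y=0) = 2/3, H(X|Y=0) = 0.9887
  p(Y=1) = 1/3, H(X|Y=1) = 0.8113
H(X|Y) = 0.6667×0.9887 + 0.3333×0.8113 = 0.9296 bits


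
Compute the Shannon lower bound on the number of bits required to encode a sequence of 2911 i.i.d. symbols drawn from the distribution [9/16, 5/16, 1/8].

Entropy H = 1.3663 bits/symbol
Minimum bits = H × n = 1.3663 × 2911
= 3977.34 bits


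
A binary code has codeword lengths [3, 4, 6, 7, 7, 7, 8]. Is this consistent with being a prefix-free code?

Kraft inequality: Σ 2^(-l_i) ≤ 1 for prefix-free code
Calculating: 2^(-3) + 2^(-4) + 2^(-6) + 2^(-7) + 2^(-7) + 2^(-7) + 2^(-8)
= 0.125 + 0.0625 + 0.015625 + 0.0078125 + 0.0078125 + 0.0078125 + 0.00390625
= 0.2305
Since 0.2305 ≤ 1, prefix-free code exists


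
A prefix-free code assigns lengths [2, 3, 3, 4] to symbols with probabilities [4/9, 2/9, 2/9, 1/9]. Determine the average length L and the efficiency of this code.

Average length L = Σ p_i × l_i = 2.6667 bits
Entropy H = 1.8366 bits
Efficiency η = H/L × 100% = 68.87%


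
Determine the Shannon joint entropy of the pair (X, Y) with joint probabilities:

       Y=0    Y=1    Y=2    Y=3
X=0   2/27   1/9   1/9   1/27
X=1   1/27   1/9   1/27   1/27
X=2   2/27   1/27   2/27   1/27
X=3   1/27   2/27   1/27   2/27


H(X,Y) = -Σ p(x,y) log₂ p(x,y)
  p(0,0)=2/27: -0.0741 × log₂(0.0741) = 0.2781
  p(0,1)=1/9: -0.1111 × log₂(0.1111) = 0.3522
  p(0,2)=1/9: -0.1111 × log₂(0.1111) = 0.3522
  p(0,3)=1/27: -0.0370 × log₂(0.0370) = 0.1761
  p(1,0)=1/27: -0.0370 × log₂(0.0370) = 0.1761
  p(1,1)=1/9: -0.1111 × log₂(0.1111) = 0.3522
  p(1,2)=1/27: -0.0370 × log₂(0.0370) = 0.1761
  p(1,3)=1/27: -0.0370 × log₂(0.0370) = 0.1761
  p(2,0)=2/27: -0.0741 × log₂(0.0741) = 0.2781
  p(2,1)=1/27: -0.0370 × log₂(0.0370) = 0.1761
  p(2,2)=2/27: -0.0741 × log₂(0.0741) = 0.2781
  p(2,3)=1/27: -0.0370 × log₂(0.0370) = 0.1761
  p(3,0)=1/27: -0.0370 × log₂(0.0370) = 0.1761
  p(3,1)=2/27: -0.0741 × log₂(0.0741) = 0.2781
  p(3,2)=1/27: -0.0370 × log₂(0.0370) = 0.1761
  p(3,3)=2/27: -0.0741 × log₂(0.0741) = 0.2781
H(X,Y) = 3.8562 bits


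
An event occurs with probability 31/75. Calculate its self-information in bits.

Information content I(x) = -log₂(p(x))
I = -log₂(31/75) = -log₂(0.4133)
I = 1.2746 bits


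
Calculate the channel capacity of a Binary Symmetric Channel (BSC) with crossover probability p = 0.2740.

For BSC with error probability p:
C = 1 - H(p) where H(p) is binary entropy
H(0.2740) = -0.2740 × log₂(0.2740) - 0.7260 × log₂(0.7260)
H(p) = 0.8471
C = 1 - 0.8471 = 0.1529 bits/use


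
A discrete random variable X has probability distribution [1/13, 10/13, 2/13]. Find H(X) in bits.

H(X) = -Σ p(x) log₂ p(x)
  -1/13 × log₂(1/13) = 0.2846
  -10/13 × log₂(10/13) = 0.2912
  -2/13 × log₂(2/13) = 0.4155
H(X) = 0.9913 bits


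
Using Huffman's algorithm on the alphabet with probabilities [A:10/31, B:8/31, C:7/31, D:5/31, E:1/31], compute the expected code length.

Huffman tree construction:
Combine smallest probabilities repeatedly
Resulting codes:
  A: 11 (length 2)
  B: 10 (length 2)
  C: 01 (length 2)
  D: 001 (length 3)
  E: 000 (length 3)
Average length = Σ p(s) × length(s) = 2.1935 bits


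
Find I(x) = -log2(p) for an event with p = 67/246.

Information content I(x) = -log₂(p(x))
I = -log₂(67/246) = -log₂(0.2724)
I = 1.8764 bits


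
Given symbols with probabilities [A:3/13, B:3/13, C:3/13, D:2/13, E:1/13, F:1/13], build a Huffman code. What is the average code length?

Huffman tree construction:
Combine smallest probabilities repeatedly
Resulting codes:
  A: 00 (length 2)
  B: 01 (length 2)
  C: 10 (length 2)
  D: 110 (length 3)
  E: 1110 (length 4)
  F: 1111 (length 4)
Average length = Σ p(s) × length(s) = 2.4615 bits


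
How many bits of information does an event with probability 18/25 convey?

Information content I(x) = -log₂(p(x))
I = -log₂(18/25) = -log₂(0.7200)
I = 0.4739 bits


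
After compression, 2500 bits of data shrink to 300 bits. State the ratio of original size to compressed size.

Compression ratio = Original / Compressed
= 2500 / 300 = 8.33:1


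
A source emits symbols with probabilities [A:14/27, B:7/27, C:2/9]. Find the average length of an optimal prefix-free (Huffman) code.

Huffman tree construction:
Combine smallest probabilities repeatedly
Resulting codes:
  A: 1 (length 1)
  B: 01 (length 2)
  C: 00 (length 2)
Average length = Σ p(s) × length(s) = 1.4815 bits


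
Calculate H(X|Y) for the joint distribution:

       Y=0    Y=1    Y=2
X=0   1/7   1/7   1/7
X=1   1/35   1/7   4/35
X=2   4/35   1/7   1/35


H(X|Y) = Σ_y p(y) H(X|Y=y)
  p(Y=0) = 2/7, H(X|Y=0) = 1.3610
  p(Y=1) = 3/7, H(X|Y=1) = 1.5850
  p(Y=2) = 2/7, H(X|Y=2) = 1.3610
H(X|Y) = 0.2857×1.3610 + 0.4286×1.5850 + 0.2857×1.3610 = 1.4570 bits


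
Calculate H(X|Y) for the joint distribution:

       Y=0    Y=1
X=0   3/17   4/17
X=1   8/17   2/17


H(X|Y) = Σ_y p(y) H(X|Y=y)
  p(Y=0) = 11/17, H(X|Y=0) = 0.8454
  p(Y=1) = 6/17, H(X|Y=1) = 0.9183
H(X|Y) = 0.6471×0.8454 + 0.3529×0.9183 = 0.8711 bits


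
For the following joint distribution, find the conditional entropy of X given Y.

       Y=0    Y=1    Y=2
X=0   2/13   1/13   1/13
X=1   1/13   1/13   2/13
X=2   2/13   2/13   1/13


H(X|Y) = Σ_y p(y) H(X|Y=y)
  p(Y=0) = 5/13, H(X|Y=0) = 1.5219
  p(Y=1) = 4/13, H(X|Y=1) = 1.5000
  p(Y=2) = 4/13, H(X|Y=2) = 1.5000
H(X|Y) = 0.3846×1.5219 + 0.3077×1.5000 + 0.3077×1.5000 = 1.5084 bits


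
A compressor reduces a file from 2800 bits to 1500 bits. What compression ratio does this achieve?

Compression ratio = Original / Compressed
= 2800 / 1500 = 1.87:1


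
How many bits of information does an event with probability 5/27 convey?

Information content I(x) = -log₂(p(x))
I = -log₂(5/27) = -log₂(0.1852)
I = 2.4330 bits


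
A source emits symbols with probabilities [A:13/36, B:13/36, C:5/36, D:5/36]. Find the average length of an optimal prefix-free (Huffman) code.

Huffman tree construction:
Combine smallest probabilities repeatedly
Resulting codes:
  A: 11 (length 2)
  B: 0 (length 1)
  C: 100 (length 3)
  D: 101 (length 3)
Average length = Σ p(s) × length(s) = 1.9167 bits


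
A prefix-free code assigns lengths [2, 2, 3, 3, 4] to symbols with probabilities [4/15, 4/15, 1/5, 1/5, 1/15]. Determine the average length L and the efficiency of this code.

Average length L = Σ p_i × l_i = 2.5333 bits
Entropy H = 2.2062 bits
Efficiency η = H/L × 100% = 87.09%


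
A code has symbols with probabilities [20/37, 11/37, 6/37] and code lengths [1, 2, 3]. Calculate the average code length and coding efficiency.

Average length L = Σ p_i × l_i = 1.6216 bits
Entropy H = 1.4256 bits
Efficiency η = H/L × 100% = 87.91%


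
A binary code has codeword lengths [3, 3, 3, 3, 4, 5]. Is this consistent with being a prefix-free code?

Kraft inequality: Σ 2^(-l_i) ≤ 1 for prefix-free code
Calculating: 2^(-3) + 2^(-3) + 2^(-3) + 2^(-3) + 2^(-4) + 2^(-5)
= 0.125 + 0.125 + 0.125 + 0.125 + 0.0625 + 0.03125
= 0.5938
Since 0.5938 ≤ 1, prefix-free code exists


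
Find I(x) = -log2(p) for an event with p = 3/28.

Information content I(x) = -log₂(p(x))
I = -log₂(3/28) = -log₂(0.1071)
I = 3.2224 bits


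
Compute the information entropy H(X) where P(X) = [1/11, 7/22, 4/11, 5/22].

H(X) = -Σ p(x) log₂ p(x)
  -1/11 × log₂(1/11) = 0.3145
  -7/22 × log₂(7/22) = 0.5257
  -4/11 × log₂(4/11) = 0.5307
  -5/22 × log₂(5/22) = 0.4858
H(X) = 1.8567 bits


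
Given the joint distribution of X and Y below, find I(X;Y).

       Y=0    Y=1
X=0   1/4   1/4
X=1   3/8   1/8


H(X) = 1.0000, H(Y) = 0.9544, H(X,Y) = 1.9056
I(X;Y) = H(X) + H(Y) - H(X,Y) = 0.0488 bits


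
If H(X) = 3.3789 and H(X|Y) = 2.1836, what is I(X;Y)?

I(X;Y) = H(X) - H(X|Y)
I(X;Y) = 3.3789 - 2.1836 = 1.1953 bits


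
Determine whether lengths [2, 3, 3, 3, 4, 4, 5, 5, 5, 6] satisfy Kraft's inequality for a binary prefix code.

Kraft inequality: Σ 2^(-l_i) ≤ 1 for prefix-free code
Calculating: 2^(-2) + 2^(-3) + 2^(-3) + 2^(-3) + 2^(-4) + 2^(-4) + 2^(-5) + 2^(-5) + 2^(-5) + 2^(-6)
= 0.25 + 0.125 + 0.125 + 0.125 + 0.0625 + 0.0625 + 0.03125 + 0.03125 + 0.03125 + 0.015625
= 0.8594
Since 0.8594 ≤ 1, prefix-free code exists


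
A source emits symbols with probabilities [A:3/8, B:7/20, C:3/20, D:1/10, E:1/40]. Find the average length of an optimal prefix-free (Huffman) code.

Huffman tree construction:
Combine smallest probabilities repeatedly
Resulting codes:
  A: 0 (length 1)
  B: 11 (length 2)
  C: 101 (length 3)
  D: 1001 (length 4)
  E: 1000 (length 4)
Average length = Σ p(s) × length(s) = 2.0250 bits


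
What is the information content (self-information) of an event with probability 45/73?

Information content I(x) = -log₂(p(x))
I = -log₂(45/73) = -log₂(0.6164)
I = 0.6980 bits


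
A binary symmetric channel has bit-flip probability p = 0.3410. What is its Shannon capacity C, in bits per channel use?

For BSC with error probability p:
C = 1 - H(p) where H(p) is binary entropy
H(0.3410) = -0.3410 × log₂(0.3410) - 0.6590 × log₂(0.6590)
H(p) = 0.9258
C = 1 - 0.9258 = 0.0742 bits/use


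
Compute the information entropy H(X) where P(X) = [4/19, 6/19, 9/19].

H(X) = -Σ p(x) log₂ p(x)
  -4/19 × log₂(4/19) = 0.4732
  -6/19 × log₂(6/19) = 0.5251
  -9/19 × log₂(9/19) = 0.5106
H(X) = 1.5090 bits


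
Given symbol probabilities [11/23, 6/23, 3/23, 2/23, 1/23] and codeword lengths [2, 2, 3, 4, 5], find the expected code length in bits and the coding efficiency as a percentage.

Average length L = Σ p_i × l_i = 2.4348 bits
Entropy H = 1.9010 bits
Efficiency η = H/L × 100% = 78.08%


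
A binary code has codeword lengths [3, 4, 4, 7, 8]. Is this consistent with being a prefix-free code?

Kraft inequality: Σ 2^(-l_i) ≤ 1 for prefix-free code
Calculating: 2^(-3) + 2^(-4) + 2^(-4) + 2^(-7) + 2^(-8)
= 0.125 + 0.0625 + 0.0625 + 0.0078125 + 0.00390625
= 0.2617
Since 0.2617 ≤ 1, prefix-free code exists


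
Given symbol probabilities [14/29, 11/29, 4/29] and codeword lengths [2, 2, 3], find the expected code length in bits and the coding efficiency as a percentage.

Average length L = Σ p_i × l_i = 2.1379 bits
Entropy H = 1.4319 bits
Efficiency η = H/L × 100% = 66.98%


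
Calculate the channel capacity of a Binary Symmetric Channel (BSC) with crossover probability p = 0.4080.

For BSC with error probability p:
C = 1 - H(p) where H(p) is binary entropy
H(0.4080) = -0.4080 × log₂(0.4080) - 0.5920 × log₂(0.5920)
H(p) = 0.9754
C = 1 - 0.9754 = 0.0246 bits/use


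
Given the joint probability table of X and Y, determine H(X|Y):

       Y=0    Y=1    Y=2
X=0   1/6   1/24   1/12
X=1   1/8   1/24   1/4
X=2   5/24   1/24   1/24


H(X|Y) = Σ_y p(y) H(X|Y=y)
  p(Y=0) = 1/2, H(X|Y=0) = 1.5546
  p(Y=1) = 1/8, H(X|Y=1) = 1.5850
  p(Y=2) = 3/8, H(X|Y=2) = 1.2244
H(X|Y) = 0.5000×1.5546 + 0.1250×1.5850 + 0.3750×1.2244 = 1.4346 bits


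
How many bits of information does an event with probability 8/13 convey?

Information content I(x) = -log₂(p(x))
I = -log₂(8/13) = -log₂(0.6154)
I = 0.7004 bits


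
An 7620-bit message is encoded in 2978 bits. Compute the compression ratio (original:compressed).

Compression ratio = Original / Compressed
= 7620 / 2978 = 2.56:1


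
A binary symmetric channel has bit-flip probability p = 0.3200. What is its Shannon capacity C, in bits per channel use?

For BSC with error probability p:
C = 1 - H(p) where H(p) is binary entropy
H(0.3200) = -0.3200 × log₂(0.3200) - 0.6800 × log₂(0.6800)
H(p) = 0.9044
C = 1 - 0.9044 = 0.0956 bits/use


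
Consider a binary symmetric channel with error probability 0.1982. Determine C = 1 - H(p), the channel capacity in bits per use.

For BSC with error probability p:
C = 1 - H(p) where H(p) is binary entropy
H(0.1982) = -0.1982 × log₂(0.1982) - 0.8018 × log₂(0.8018)
H(p) = 0.7183
C = 1 - 0.7183 = 0.2817 bits/use


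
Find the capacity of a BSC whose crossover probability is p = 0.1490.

For BSC with error probability p:
C = 1 - H(p) where H(p) is binary entropy
H(0.1490) = -0.1490 × log₂(0.1490) - 0.8510 × log₂(0.8510)
H(p) = 0.6073
C = 1 - 0.6073 = 0.3927 bits/use


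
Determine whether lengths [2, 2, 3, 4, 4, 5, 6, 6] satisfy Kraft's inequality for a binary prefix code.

Kraft inequality: Σ 2^(-l_i) ≤ 1 for prefix-free code
Calculating: 2^(-2) + 2^(-2) + 2^(-3) + 2^(-4) + 2^(-4) + 2^(-5) + 2^(-6) + 2^(-6)
= 0.25 + 0.25 + 0.125 + 0.0625 + 0.0625 + 0.03125 + 0.015625 + 0.015625
= 0.8125
Since 0.8125 ≤ 1, prefix-free code exists


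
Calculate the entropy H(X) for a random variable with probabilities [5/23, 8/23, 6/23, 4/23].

H(X) = -Σ p(x) log₂ p(x)
  -5/23 × log₂(5/23) = 0.4786
  -8/23 × log₂(8/23) = 0.5299
  -6/23 × log₂(6/23) = 0.5057
  -4/23 × log₂(4/23) = 0.4389
H(X) = 1.9532 bits
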